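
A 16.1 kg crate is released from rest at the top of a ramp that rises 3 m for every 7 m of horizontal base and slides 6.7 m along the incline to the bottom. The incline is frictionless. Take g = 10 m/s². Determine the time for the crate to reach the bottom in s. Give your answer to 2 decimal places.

The weight component along the incline is mg sin 23.20° = 63.421 N and the normal force is N = mg cos 23.20° = 147.982 N.
With no friction, a = g sin 23.20° = 3.9392 m/s².
Starting from rest, L = ½at², so t = √(2L/a) = √(2 × 6.7 / 3.9392) = 1.8444 s.

1.84 s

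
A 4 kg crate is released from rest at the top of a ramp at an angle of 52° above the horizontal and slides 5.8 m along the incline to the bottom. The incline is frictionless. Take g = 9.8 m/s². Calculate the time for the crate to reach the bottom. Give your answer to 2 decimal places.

1.23 s

The weight component along the incline is mg sin 52° = 30.890 N and the normal force is N = mg cos 52° = 24.134 N.
With no friction, a = g sin 52° = 7.7225 m/s².
Starting from rest, L = ½at², so t = √(2L/a) = √(2 × 5.8 / 7.7225) = 1.2256 s.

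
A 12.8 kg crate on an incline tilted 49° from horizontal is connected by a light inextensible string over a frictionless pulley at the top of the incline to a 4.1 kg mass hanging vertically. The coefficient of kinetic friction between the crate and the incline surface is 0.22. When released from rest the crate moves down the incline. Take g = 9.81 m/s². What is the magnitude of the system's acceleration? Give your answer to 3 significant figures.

2.16 m/s²

For the crate on the incline: the weight component along the slope is m₁g sin 49° = 12.8 × 9.81 × 0.7547 = 94.766 N and the normal force is N = m₁g cos 49° = 82.380 N.
Kinetic friction opposes the crate's motion down the incline: f = μN = 0.22 × 82.380 = 18.124 N acting up the slope.
Newton's second law for the crate (down-slope positive): 94.766 − 18.124 − T = 12.8 a. For the hanging mass (upward positive): T − 4.1 × 9.81 = 4.1 a.
Adding the two equations eliminates T: 36.421 = 16.9 a, so a = 2.1551 m/s².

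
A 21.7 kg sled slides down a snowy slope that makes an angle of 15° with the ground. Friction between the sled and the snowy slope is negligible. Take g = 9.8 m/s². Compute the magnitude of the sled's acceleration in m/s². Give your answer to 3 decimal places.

Resolving the weight along the incline: the component pulling the sled down the slope is mg sin 15° = 21.7 × 9.8 × 0.2588 = 55.036 N, and the normal force is N = mg cos 15° = 21.7 × 9.8 × 0.9659 = 205.408 N.
With no friction the net force along the incline is 55.036 N, so a = g sin 15° = 55.036 / 21.7 = 2.5362 m/s².

2.536 m/s²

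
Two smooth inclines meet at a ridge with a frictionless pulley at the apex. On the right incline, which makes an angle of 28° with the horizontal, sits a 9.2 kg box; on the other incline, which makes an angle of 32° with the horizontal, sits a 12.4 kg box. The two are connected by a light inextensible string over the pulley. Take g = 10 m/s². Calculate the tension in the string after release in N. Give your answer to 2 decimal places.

Resolve each weight along its own incline: the 9.2 kg mass has component 9.2 × 10 × sin 28° = 43.191 N down its slope, and the 12.4 kg mass has 12.4 × 10 × sin 32° = 65.710 N down its slope.
The 12.4 kg side's 65.710 N exceeds the other side's 43.191 N, so that mass slides down and the 9.2 kg mass slides up. Taking that direction as positive, Newton's second law for the whole system gives 65.710 − 43.191 = (9.2 + 12.4) a, so a = 22.519 / 21.6 = 1.0425 m/s².
For the 9.2 kg mass (up-slope positive): T − 43.191 = 9.2 × 1.0425, so T = 52.782 N.

52.78 N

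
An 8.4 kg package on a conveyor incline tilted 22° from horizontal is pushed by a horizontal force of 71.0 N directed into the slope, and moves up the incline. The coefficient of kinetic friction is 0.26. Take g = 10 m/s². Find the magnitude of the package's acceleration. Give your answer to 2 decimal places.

0.86 m/s²

The horizontal push has components F cos 22° = 71.0 × 0.9272 = 65.831 N up the incline and F sin 22° = 71.0 × 0.3746 = 26.597 N pressing into the surface.
The normal force is therefore N = mg cos 22° + F sin 22° = 77.885 + 26.597 = 104.482 N, and kinetic friction down the slope is μN = 0.26 × 104.482 = 27.165 N.
Along the incline: F cos 22° − mg sin 22° − μN = ma, so 65.831 − 31.466 − 27.165 = 8.4 a, giving a = 0.8571 m/s².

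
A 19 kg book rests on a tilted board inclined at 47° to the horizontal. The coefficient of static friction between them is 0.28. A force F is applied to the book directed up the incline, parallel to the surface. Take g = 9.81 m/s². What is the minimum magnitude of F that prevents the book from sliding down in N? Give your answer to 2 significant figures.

100 N

The normal force is N = mg cos 47° = 127.118 N. With F at its minimum the book is on the verge of sliding down, so static friction is at its maximum μ_s N = 0.28 × 127.118 = 35.593 N and acts up the slope.
Equilibrium along the incline: F + μ_s N = mg sin 47°, so F = 136.317 − 35.593 = 100.724 N.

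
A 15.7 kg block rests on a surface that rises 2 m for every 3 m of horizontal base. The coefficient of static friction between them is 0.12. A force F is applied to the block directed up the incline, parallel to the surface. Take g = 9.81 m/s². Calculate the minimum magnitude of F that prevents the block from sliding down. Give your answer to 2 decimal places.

70.06 N

The normal force is N = mg cos 33.69° = 128.150 N. With F at its minimum the block is on the verge of sliding down, so static friction is at its maximum μ_s N = 0.12 × 128.150 = 15.378 N and acts up the slope.
Equilibrium along the incline: F + μ_s N = mg sin 33.69°, so F = 85.433 − 15.378 = 70.055 N.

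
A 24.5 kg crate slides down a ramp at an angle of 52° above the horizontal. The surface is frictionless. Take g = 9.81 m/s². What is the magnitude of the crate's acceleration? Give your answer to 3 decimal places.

7.730 m/s²

Resolving the weight along the incline: the component pulling the crate down the slope is mg sin 52° = 24.5 × 9.81 × 0.7880 = 189.392 N, and the normal force is N = mg cos 52° = 24.5 × 9.81 × 0.6157 = 147.980 N.
With no friction the net force along the incline is 189.392 N, so a = g sin 52° = 189.392 / 24.5 = 7.7303 m/s².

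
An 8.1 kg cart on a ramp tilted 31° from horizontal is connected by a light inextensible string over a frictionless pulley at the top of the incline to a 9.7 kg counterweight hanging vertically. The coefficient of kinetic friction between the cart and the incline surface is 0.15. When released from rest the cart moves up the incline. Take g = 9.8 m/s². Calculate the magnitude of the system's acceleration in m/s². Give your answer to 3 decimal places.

For the cart on the incline: the weight component along the slope is m₁g sin 31° = 8.1 × 9.8 × 0.5150 = 40.881 N and the normal force is N = m₁g cos 31° = 68.042 N.
Kinetic friction opposes the cart's motion up the incline: f = μN = 0.15 × 68.042 = 10.206 N acting down the slope.
Newton's second law for the cart (up-slope positive): T − 40.881 − 10.206 = 8.1 a. For the hanging counterweight (downward positive): 9.7 × 9.8 − T = 9.7 a.
Adding the two equations eliminates T: 43.973 = 17.8 a, so a = 2.4704 m/s².

2.470 m/s²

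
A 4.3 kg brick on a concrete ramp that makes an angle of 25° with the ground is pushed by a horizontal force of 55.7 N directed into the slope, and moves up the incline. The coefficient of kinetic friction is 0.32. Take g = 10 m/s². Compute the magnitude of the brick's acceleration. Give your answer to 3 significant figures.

The horizontal push has components F cos 25° = 55.7 × 0.9063 = 50.481 N up the incline and F sin 25° = 55.7 × 0.4226 = 23.539 N pressing into the surface.
The normal force is therefore N = mg cos 25° + F sin 25° = 38.971 + 23.539 = 62.510 N, and kinetic friction down the slope is μN = 0.32 × 62.510 = 20.003 N.
Along the incline: F cos 25° − mg sin 25° − μN = ma, so 50.481 − 18.172 − 20.003 = 4.3 a, giving a = 2.8619 m/s².

2.86 m/s²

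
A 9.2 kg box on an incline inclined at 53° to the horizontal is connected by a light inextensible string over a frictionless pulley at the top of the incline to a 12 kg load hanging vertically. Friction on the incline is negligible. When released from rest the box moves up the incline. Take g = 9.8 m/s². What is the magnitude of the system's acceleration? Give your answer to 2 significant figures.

For the box on the incline: the weight component along the slope is m₁g sin 53° = 9.2 × 9.8 × 0.7986 = 72.002 N and the normal force is N = m₁g cos 53° = 54.260 N.
Newton's second law for the box (up-slope positive): T − 72.002 = 9.2 a. For the hanging load (downward positive): 12 × 9.8 − T = 12 a.
Adding the two equations eliminates T: 45.598 = 21.2 a, so a = 2.1508 m/s².

2.2 m/s²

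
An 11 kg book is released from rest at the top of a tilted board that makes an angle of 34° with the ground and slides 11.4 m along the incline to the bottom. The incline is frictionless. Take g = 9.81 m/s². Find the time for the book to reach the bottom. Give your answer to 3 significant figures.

2.04 s

The weight component along the incline is mg sin 34° = 60.343 N and the normal force is N = mg cos 34° = 89.461 N.
With no friction, a = g sin 34° = 5.4857 m/s².
Starting from rest, L = ½at², so t = √(2L/a) = √(2 × 11.4 / 5.4857) = 2.0387 s.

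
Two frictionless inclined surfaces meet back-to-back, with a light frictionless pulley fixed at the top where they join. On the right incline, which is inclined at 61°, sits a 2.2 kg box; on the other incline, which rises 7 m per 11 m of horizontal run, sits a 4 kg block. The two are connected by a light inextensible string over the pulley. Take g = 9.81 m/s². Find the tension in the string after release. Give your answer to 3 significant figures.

19.7 N

Resolve each weight along its own incline: the 2.2 kg mass has component 2.2 × 9.81 × sin 61° = 18.876 N down its slope, and the 4 kg mass has 4 × 9.81 × sin 32.47° = 21.067 N down its slope.
The 4 kg side's 21.067 N exceeds the other side's 18.876 N, so that mass slides down and the 2.2 kg mass slides up. Taking that direction as positive, Newton's second law for the whole system gives 21.067 − 18.876 = (2.2 + 4) a, so a = 2.191 / 6.2 = 0.3534 m/s².
For the 2.2 kg mass (up-slope positive): T − 18.876 = 2.2 × 0.3534, so T = 19.653 N.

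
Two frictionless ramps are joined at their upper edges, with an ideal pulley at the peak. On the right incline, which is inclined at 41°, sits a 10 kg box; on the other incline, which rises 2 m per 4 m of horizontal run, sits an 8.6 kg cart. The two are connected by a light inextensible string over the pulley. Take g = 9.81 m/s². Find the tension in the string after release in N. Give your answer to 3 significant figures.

50.0 N

Resolve each weight along its own incline: the 10 kg mass has component 10 × 9.81 × sin 41° = 64.359 N down its slope, and the 8.6 kg mass has 8.6 × 9.81 × sin 26.57° = 37.730 N down its slope.
The 10 kg side's 64.359 N exceeds the other side's 37.730 N, so that mass slides down and the 8.6 kg mass slides up. Taking that direction as positive, Newton's second law for the whole system gives 64.359 − 37.730 = (10 + 8.6) a, so a = 26.629 / 18.6 = 1.4317 m/s².
For the 8.6 kg mass (up-slope positive): T − 37.730 = 8.6 × 1.4317, so T = 50.043 N.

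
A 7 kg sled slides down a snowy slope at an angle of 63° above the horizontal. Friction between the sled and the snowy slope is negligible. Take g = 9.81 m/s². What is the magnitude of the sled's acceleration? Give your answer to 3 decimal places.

8.741 m/s²

Resolving the weight along the incline: the component pulling the sled down the slope is mg sin 63° = 7 × 9.81 × 0.8910 = 61.185 N, and the normal force is N = mg cos 63° = 7 × 9.81 × 0.4540 = 31.176 N.
With no friction the net force along the incline is 61.185 N, so a = g sin 63° = 61.185 / 7 = 8.7407 m/s².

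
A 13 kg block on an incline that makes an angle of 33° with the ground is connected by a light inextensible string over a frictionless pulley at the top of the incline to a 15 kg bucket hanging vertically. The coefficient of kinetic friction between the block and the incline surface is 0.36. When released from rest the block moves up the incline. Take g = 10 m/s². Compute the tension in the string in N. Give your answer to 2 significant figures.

For the block on the incline: the weight component along the slope is m₁g sin 33° = 13 × 10 × 0.5446 = 70.798 N and the normal force is N = m₁g cos 33° = 109.027 N.
Kinetic friction opposes the block's motion up the incline: f = μN = 0.36 × 109.027 = 39.250 N acting down the slope.
Newton's second law for the block (up-slope positive): T − 70.798 − 39.250 = 13 a. For the hanging bucket (downward positive): 15 × 10 − T = 15 a.
Adding the two equations eliminates T: 39.952 = 28 a, so a = 1.4269 m/s².
Then from the hanging bucket's equation, T = 15 × (10 − 1.4269) = 128.596 N.

130 N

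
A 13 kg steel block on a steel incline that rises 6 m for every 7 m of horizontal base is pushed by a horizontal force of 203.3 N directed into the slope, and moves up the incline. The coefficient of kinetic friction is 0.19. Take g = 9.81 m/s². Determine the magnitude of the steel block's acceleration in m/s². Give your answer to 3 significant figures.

2.14 m/s²

The horizontal push has components F cos 40.60° = 203.3 × 0.7593 = 154.366 N up the incline and F sin 40.60° = 203.3 × 0.6508 = 132.308 N pressing into the surface.
The normal force is therefore N = mg cos 40.60° + F sin 40.60° = 96.834 + 132.308 = 229.142 N, and kinetic friction down the slope is μN = 0.19 × 229.142 = 43.537 N.
Along the incline: F cos 40.60° − mg sin 40.60° − μN = ma, so 154.366 − 82.997 − 43.537 = 13 a, giving a = 2.1409 m/s².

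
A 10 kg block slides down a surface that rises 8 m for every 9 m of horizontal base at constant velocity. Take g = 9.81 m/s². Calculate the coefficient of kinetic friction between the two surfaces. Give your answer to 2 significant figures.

At constant velocity the net force along the incline is zero: mg sin 41.63° = μ mg cos 41.63°.
So μ = tan 41.63° = 0.6644 / 0.7474 = 0.8889.

0.89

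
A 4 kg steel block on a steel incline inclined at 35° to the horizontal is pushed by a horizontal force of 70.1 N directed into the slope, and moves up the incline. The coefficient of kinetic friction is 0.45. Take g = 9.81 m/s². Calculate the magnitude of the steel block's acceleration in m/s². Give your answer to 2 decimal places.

The horizontal push has components F cos 35° = 70.1 × 0.8192 = 57.426 N up the incline and F sin 35° = 70.1 × 0.5736 = 40.209 N pressing into the surface.
The normal force is therefore N = mg cos 35° + F sin 35° = 32.145 + 40.209 = 72.354 N, and kinetic friction down the slope is μN = 0.45 × 72.354 = 32.559 N.
Along the incline: F cos 35° − mg sin 35° − μN = ma, so 57.426 − 22.508 − 32.559 = 4 a, giving a = 0.5898 m/s².

0.59 m/s²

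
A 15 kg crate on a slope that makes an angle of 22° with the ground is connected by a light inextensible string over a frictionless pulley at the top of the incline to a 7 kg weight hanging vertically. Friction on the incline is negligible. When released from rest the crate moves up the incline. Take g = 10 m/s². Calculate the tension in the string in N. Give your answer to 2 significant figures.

66 N

For the crate on the incline: the weight component along the slope is m₁g sin 22° = 15 × 10 × 0.3746 = 56.190 N and the normal force is N = m₁g cos 22° = 139.078 N.
Newton's second law for the crate (up-slope positive): T − 56.190 = 15 a. For the hanging weight (downward positive): 7 × 10 − T = 7 a.
Adding the two equations eliminates T: 13.810 = 22 a, so a = 0.6277 m/s².
Then from the hanging weight's equation, T = 7 × (10 − 0.6277) = 65.606 N.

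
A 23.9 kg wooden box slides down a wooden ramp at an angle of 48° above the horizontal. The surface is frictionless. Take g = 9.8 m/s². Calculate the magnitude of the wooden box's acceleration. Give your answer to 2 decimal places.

Resolving the weight along the incline: the component pulling the wooden box down the slope is mg sin 48° = 23.9 × 9.8 × 0.7431 = 174.049 N, and the normal force is N = mg cos 48° = 23.9 × 9.8 × 0.6691 = 156.717 N.
With no friction the net force along the incline is 174.049 N, so a = g sin 48° = 174.049 / 23.9 = 7.2824 m/s².

7.28 m/s²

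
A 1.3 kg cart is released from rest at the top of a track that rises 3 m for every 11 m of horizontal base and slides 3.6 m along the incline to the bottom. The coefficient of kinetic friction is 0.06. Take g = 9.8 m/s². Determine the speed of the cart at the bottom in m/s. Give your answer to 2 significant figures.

The weight component along the incline is mg sin 15.26° = 3.352 N and the normal force is N = mg cos 15.26° = 12.291 N.
Friction up the slope is f = μN = 0.06 × 12.291 = 0.737 N, so the net downslope force is 3.352 − 0.737 = 2.615 N and a = 2.615 / 1.3 = 2.0115 m/s².
Starting from rest over a distance of 3.6 m, v² = 2aL = 2 × 2.0115 × 3.6 = 14.4828, so v = 3.8056 m/s.

3.8 m/s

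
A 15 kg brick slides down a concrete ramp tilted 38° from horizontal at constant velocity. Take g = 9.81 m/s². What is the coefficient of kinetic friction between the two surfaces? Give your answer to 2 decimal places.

At constant velocity the net force along the incline is zero: mg sin 38° = μ mg cos 38°.
So μ = tan 38° = 0.6157 / 0.7880 = 0.7813.

0.78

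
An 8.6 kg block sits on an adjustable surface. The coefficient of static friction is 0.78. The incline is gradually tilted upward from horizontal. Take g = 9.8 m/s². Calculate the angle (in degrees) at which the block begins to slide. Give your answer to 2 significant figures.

At the threshold of sliding, static friction is at its maximum μ_s N and exactly balances the weight component along the incline: mg sin θ = μ_s mg cos θ.
Hence tan θ = μ_s = 0.78, so θ = arctan(0.78) = 37.9542°.

38°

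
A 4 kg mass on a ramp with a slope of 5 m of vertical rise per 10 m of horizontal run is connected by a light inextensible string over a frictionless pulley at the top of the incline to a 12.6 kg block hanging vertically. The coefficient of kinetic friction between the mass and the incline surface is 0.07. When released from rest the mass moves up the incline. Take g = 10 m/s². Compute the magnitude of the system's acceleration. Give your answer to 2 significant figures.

For the mass on the incline: the weight component along the slope is m₁g sin 26.57° = 4 × 10 × 0.4472 = 17.888 N and the normal force is N = m₁g cos 26.57° = 35.777 N.
Kinetic friction opposes the mass's motion up the incline: f = μN = 0.07 × 35.777 = 2.504 N acting down the slope.
Newton's second law for the mass (up-slope positive): T − 17.888 − 2.504 = 4 a. For the hanging block (downward positive): 12.6 × 10 − T = 12.6 a.
Adding the two equations eliminates T: 105.608 = 16.6 a, so a = 6.3619 m/s².

6.4 m/s²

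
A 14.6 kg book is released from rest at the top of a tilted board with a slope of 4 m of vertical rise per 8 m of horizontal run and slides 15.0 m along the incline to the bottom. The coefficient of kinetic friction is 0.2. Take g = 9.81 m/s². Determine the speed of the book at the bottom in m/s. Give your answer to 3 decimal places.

The weight component along the incline is mg sin 26.57° = 64.053 N and the normal force is N = mg cos 26.57° = 128.105 N.
Friction up the slope is f = μN = 0.2 × 128.105 = 25.621 N, so the net downslope force is 64.053 − 25.621 = 38.432 N and a = 38.432 / 14.6 = 2.6323 m/s².
Starting from rest over a distance of 15.0 m, v² = 2aL = 2 × 2.6323 × 15.0 = 78.9690, so v = 8.8865 m/s.

8.886 m/s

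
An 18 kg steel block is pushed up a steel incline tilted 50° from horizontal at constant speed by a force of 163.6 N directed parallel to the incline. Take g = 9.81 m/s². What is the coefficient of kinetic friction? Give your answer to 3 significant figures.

At constant speed ΣF = 0 along the incline. The applied 163.6 N acts up the slope; the weight component mg sin 50° = 135.268 N and kinetic friction μN both act down the slope.
So 163.6 = 135.268 + μ × 113.503, giving μ = (163.6 − 135.268) / 113.503 = 0.2496.

0.250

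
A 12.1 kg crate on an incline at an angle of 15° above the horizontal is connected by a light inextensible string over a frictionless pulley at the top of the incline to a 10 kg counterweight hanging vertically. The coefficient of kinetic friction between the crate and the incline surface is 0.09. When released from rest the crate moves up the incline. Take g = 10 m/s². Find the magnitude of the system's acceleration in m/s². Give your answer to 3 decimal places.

For the crate on the incline: the weight component along the slope is m₁g sin 15° = 12.1 × 10 × 0.2588 = 31.315 N and the normal force is N = m₁g cos 15° = 116.877 N.
Kinetic friction opposes the crate's motion up the incline: f = μN = 0.09 × 116.877 = 10.519 N acting down the slope.
Newton's second law for the crate (up-slope positive): T − 31.315 − 10.519 = 12.1 a. For the hanging counterweight (downward positive): 10 × 10 − T = 10 a.
Adding the two equations eliminates T: 58.166 = 22.1 a, so a = 2.6319 m/s².

2.632 m/s²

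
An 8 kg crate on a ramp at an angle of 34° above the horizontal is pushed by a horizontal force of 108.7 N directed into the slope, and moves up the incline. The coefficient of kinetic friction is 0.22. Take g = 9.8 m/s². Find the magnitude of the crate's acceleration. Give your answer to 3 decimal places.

The horizontal push has components F cos 34° = 108.7 × 0.8290 = 90.112 N up the incline and F sin 34° = 108.7 × 0.5592 = 60.785 N pressing into the surface.
The normal force is therefore N = mg cos 34° + F sin 34° = 64.994 + 60.785 = 125.779 N, and kinetic friction down the slope is μN = 0.22 × 125.779 = 27.671 N.
Along the incline: F cos 34° − mg sin 34° − μN = ma, so 90.112 − 43.841 − 27.671 = 8 a, giving a = 2.3250 m/s².

2.325 m/s²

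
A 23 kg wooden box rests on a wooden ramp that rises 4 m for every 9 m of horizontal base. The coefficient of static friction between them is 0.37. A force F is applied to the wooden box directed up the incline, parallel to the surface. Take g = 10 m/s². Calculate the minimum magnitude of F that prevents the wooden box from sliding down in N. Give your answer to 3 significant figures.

The normal force is N = mg cos 23.96° = 210.177 N. With F at its minimum the wooden box is on the verge of sliding down, so static friction is at its maximum μ_s N = 0.37 × 210.177 = 77.765 N and acts up the slope.
Equilibrium along the incline: F + μ_s N = mg sin 23.96°, so F = 93.412 − 77.765 = 15.647 N.

15.6 N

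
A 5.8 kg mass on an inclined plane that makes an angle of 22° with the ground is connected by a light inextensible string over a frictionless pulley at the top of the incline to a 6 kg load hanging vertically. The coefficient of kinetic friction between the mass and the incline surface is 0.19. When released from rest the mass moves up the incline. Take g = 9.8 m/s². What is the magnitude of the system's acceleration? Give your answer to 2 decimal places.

2.33 m/s²

For the mass on the incline: the weight component along the slope is m₁g sin 22° = 5.8 × 9.8 × 0.3746 = 21.292 N and the normal force is N = m₁g cos 22° = 52.701 N.
Kinetic friction opposes the mass's motion up the incline: f = μN = 0.19 × 52.701 = 10.013 N acting down the slope.
Newton's second law for the mass (up-slope positive): T − 21.292 − 10.013 = 5.8 a. For the hanging load (downward positive): 6 × 9.8 − T = 6 a.
Adding the two equations eliminates T: 27.495 = 11.8 a, so a = 2.3301 m/s².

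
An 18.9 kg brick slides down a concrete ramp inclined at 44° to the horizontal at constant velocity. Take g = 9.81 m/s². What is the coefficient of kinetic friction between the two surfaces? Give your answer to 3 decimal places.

0.966

At constant velocity the net force along the incline is zero: mg sin 44° = μ mg cos 44°.
So μ = tan 44° = 0.6947 / 0.7193 = 0.9658.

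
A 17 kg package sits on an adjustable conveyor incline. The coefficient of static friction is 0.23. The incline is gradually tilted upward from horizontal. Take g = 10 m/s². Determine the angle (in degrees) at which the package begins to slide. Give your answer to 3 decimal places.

At the threshold of sliding, static friction is at its maximum μ_s N and exactly balances the weight component along the incline: mg sin θ = μ_s mg cos θ.
Hence tan θ = μ_s = 0.23, so θ = arctan(0.23) = 12.9528°.

12.953°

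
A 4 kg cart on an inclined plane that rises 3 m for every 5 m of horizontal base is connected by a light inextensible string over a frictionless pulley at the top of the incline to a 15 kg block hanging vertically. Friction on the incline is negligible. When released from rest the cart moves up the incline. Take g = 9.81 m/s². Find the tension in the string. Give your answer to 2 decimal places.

For the cart on the incline: the weight component along the slope is m₁g sin 30.96° = 4 × 9.81 × 0.5145 = 20.189 N and the normal force is N = m₁g cos 30.96° = 33.648 N.
Newton's second law for the cart (up-slope positive): T − 20.189 = 4 a. For the hanging block (downward positive): 15 × 9.81 − T = 15 a.
Adding the two equations eliminates T: 126.961 = 19 a, so a = 6.6822 m/s².
Then from the hanging block's equation, T = 15 × (9.81 − 6.6822) = 46.917 N.

46.92 N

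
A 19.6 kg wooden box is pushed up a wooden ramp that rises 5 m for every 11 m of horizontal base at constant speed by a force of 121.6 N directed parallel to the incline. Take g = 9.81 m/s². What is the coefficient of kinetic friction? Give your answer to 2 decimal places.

0.24

At constant speed ΣF = 0 along the incline. The applied 121.6 N acts up the slope; the weight component mg sin 24.44° = 79.564 N and kinetic friction μN both act down the slope.
So 121.6 = 79.564 + μ × 175.042, giving μ = (121.6 − 79.564) / 175.042 = 0.2401.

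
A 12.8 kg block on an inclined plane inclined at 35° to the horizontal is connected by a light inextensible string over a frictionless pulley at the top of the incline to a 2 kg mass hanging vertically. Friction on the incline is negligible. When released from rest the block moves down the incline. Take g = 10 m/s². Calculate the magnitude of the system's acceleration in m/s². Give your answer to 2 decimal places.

For the block on the incline: the weight component along the slope is m₁g sin 35° = 12.8 × 10 × 0.5736 = 73.421 N and the normal force is N = m₁g cos 35° = 104.851 N.
Newton's second law for the block (down-slope positive): 73.421 − T = 12.8 a. For the hanging mass (upward positive): T − 2 × 10 = 2 a.
Adding the two equations eliminates T: 53.421 = 14.8 a, so a = 3.6095 m/s².

3.61 m/s²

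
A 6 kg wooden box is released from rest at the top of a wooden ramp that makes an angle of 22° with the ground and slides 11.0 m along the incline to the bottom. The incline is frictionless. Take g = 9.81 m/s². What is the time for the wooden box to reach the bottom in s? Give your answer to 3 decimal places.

The weight component along the incline is mg sin 22° = 22.049 N and the normal force is N = mg cos 22° = 54.574 N.
With no friction, a = g sin 22° = 3.6749 m/s².
Starting from rest, L = ½at², so t = √(2L/a) = √(2 × 11.0 / 3.6749) = 2.4467 s.

2.447 s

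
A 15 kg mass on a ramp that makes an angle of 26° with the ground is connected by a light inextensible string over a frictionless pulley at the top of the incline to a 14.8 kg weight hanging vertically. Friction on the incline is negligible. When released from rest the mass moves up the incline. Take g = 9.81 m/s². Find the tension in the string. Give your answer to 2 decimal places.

105.12 N

For the mass on the incline: the weight component along the slope is m₁g sin 26° = 15 × 9.81 × 0.4384 = 64.511 N and the normal force is N = m₁g cos 26° = 132.258 N.
Newton's second law for the mass (up-slope positive): T − 64.511 = 15 a. For the hanging weight (downward positive): 14.8 × 9.81 − T = 14.8 a.
Adding the two equations eliminates T: 80.677 = 29.8 a, so a = 2.7073 m/s².
Then from the hanging weight's equation, T = 14.8 × (9.81 − 2.7073) = 105.120 N.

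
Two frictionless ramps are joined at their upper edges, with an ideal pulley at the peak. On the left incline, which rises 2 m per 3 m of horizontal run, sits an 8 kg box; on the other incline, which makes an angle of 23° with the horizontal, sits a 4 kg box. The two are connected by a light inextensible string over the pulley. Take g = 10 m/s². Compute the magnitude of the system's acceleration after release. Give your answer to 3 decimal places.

2.396 m/s²

Resolve each weight along its own incline: the 8 kg mass has component 8 × 10 × sin 33.69° = 44.376 N down its slope, and the 4 kg mass has 4 × 10 × sin 23° = 15.629 N down its slope.
The 8 kg side's 44.376 N exceeds the other side's 15.629 N, so that mass slides down and the 4 kg mass slides up. Taking that direction as positive, Newton's second law for the whole system gives 44.376 − 15.629 = (8 + 4) a, so a = 28.747 / 12 = 2.3956 m/s².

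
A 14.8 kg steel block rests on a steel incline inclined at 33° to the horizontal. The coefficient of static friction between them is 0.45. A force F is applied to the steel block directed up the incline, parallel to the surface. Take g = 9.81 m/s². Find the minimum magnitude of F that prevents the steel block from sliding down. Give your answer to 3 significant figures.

24.3 N

The normal force is N = mg cos 33° = 121.765 N. With F at its minimum the steel block is on the verge of sliding down, so static friction is at its maximum μ_s N = 0.45 × 121.765 = 54.794 N and acts up the slope.
Equilibrium along the incline: F + μ_s N = mg sin 33°, so F = 79.075 − 54.794 = 24.281 N.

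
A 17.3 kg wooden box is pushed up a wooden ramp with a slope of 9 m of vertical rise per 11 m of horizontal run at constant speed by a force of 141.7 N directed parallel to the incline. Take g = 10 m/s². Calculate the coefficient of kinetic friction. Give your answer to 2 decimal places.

At constant speed ΣF = 0 along the incline. The applied 141.7 N acts up the slope; the weight component mg sin 39.29° = 109.550 N and kinetic friction μN both act down the slope.
So 141.7 = 109.550 + μ × 133.895, giving μ = (141.7 − 109.550) / 133.895 = 0.2401.

0.24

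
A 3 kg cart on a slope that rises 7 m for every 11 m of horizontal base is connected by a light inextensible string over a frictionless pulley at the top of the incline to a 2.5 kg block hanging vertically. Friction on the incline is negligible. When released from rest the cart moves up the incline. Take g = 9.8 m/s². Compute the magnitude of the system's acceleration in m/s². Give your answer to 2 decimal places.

1.58 m/s²

For the cart on the incline: the weight component along the slope is m₁g sin 32.47° = 3 × 9.8 × 0.5369 = 15.785 N and the normal force is N = m₁g cos 32.47° = 24.804 N.
Newton's second law for the cart (up-slope positive): T − 15.785 = 3 a. For the hanging block (downward positive): 2.5 × 9.8 − T = 2.5 a.
Adding the two equations eliminates T: 8.715 = 5.5 a, so a = 1.5845 m/s².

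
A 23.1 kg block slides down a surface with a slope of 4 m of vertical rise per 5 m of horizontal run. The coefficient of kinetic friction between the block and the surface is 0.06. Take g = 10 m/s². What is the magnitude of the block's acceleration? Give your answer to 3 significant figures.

5.78 m/s²

Resolving the weight along the incline: the component pulling the block down the slope is mg sin 38.66° = 23.1 × 10 × 0.6247 = 144.306 N, and the normal force is N = mg cos 38.66° = 23.1 × 10 × 0.7809 = 180.388 N.
Kinetic friction acts up the slope with magnitude f = μN = 0.06 × 180.388 = 10.823 N.
Net force along the incline is 144.306 − 10.823 = 133.483 N, so a = 133.483 / 23.1 = 5.7785 m/s².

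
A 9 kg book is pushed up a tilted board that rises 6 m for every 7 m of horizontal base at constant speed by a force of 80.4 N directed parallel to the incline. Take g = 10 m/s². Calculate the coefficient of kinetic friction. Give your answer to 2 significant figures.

At constant speed ΣF = 0 along the incline. The applied 80.4 N acts up the slope; the weight component mg sin 40.60° = 58.571 N and kinetic friction μN both act down the slope.
So 80.4 = 58.571 + μ × 68.333, giving μ = (80.4 − 58.571) / 68.333 = 0.3195.

0.32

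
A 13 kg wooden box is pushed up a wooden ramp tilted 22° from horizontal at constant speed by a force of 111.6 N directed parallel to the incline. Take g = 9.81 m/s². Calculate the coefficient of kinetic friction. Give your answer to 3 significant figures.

At constant speed ΣF = 0 along the incline. The applied 111.6 N acts up the slope; the weight component mg sin 22° = 47.774 N and kinetic friction μN both act down the slope.
So 111.6 = 47.774 + μ × 118.244, giving μ = (111.6 − 47.774) / 118.244 = 0.5398.

0.540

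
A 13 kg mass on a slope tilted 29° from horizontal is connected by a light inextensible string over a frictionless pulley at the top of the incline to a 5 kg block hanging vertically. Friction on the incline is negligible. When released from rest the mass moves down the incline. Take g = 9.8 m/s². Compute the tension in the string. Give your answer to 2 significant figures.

For the mass on the incline: the weight component along the slope is m₁g sin 29° = 13 × 9.8 × 0.4848 = 61.764 N and the normal force is N = m₁g cos 29° = 111.427 N.
Newton's second law for the mass (down-slope positive): 61.764 − T = 13 a. For the hanging block (upward positive): T − 5 × 9.8 = 5 a.
Adding the two equations eliminates T: 12.764 = 18 a, so a = 0.7091 m/s².
Then from the hanging block's equation, T = 5 × (9.8 + 0.7091) = 52.546 N.

53 N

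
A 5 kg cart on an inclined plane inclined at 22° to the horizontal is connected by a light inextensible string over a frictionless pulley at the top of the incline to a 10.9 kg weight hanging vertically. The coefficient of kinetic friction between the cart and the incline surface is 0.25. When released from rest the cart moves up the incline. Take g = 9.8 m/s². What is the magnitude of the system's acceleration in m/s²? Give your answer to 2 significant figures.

For the cart on the incline: the weight component along the slope is m₁g sin 22° = 5 × 9.8 × 0.3746 = 18.355 N and the normal force is N = m₁g cos 22° = 45.432 N.
Kinetic friction opposes the cart's motion up the incline: f = μN = 0.25 × 45.432 = 11.358 N acting down the slope.
Newton's second law for the cart (up-slope positive): T − 18.355 − 11.358 = 5 a. For the hanging weight (downward positive): 10.9 × 9.8 − T = 10.9 a.
Adding the two equations eliminates T: 77.107 = 15.9 a, so a = 4.8495 m/s².

4.8 m/s²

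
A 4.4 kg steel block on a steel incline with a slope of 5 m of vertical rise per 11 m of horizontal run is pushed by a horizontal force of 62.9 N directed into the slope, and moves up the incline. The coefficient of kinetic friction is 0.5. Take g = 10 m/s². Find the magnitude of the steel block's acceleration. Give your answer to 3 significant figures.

1.37 m/s²

The horizontal push has components F cos 24.44° = 62.9 × 0.9104 = 57.264 N up the incline and F sin 24.44° = 62.9 × 0.4138 = 26.028 N pressing into the surface.
The normal force is therefore N = mg cos 24.44° + F sin 24.44° = 40.058 + 26.028 = 66.086 N, and kinetic friction down the slope is μN = 0.5 × 66.086 = 33.043 N.
Along the incline: F cos 24.44° − mg sin 24.44° − μN = ma, so 57.264 − 18.207 − 33.043 = 4.4 a, giving a = 1.3668 m/s².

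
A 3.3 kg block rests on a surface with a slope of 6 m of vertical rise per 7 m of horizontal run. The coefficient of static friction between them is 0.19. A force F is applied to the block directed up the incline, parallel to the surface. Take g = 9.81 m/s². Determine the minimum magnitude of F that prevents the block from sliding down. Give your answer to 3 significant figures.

The normal force is N = mg cos 40.60° = 24.579 N. With F at its minimum the block is on the verge of sliding down, so static friction is at its maximum μ_s N = 0.19 × 24.579 = 4.670 N and acts up the slope.
Equilibrium along the incline: F + μ_s N = mg sin 40.60°, so F = 21.068 − 4.670 = 16.398 N.

16.4 N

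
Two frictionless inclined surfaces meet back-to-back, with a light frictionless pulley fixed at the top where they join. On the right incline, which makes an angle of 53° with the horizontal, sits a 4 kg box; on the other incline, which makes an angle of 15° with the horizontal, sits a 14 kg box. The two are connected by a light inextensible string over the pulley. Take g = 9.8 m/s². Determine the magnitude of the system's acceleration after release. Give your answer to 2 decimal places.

0.23 m/s²

Resolve each weight along its own incline: the 4 kg mass has component 4 × 9.8 × sin 53° = 31.307 N down its slope, and the 14 kg mass has 14 × 9.8 × sin 15° = 35.510 N down its slope.
The 14 kg side's 35.510 N exceeds the other side's 31.307 N, so that mass slides down and the 4 kg mass slides up. Taking that direction as positive, Newton's second law for the whole system gives 35.510 − 31.307 = (4 + 14) a, so a = 4.203 / 18 = 0.2335 m/s².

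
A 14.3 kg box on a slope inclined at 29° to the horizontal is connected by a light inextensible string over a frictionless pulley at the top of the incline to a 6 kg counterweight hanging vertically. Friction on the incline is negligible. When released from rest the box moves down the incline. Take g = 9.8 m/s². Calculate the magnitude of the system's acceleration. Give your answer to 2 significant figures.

0.45 m/s²

For the box on the incline: the weight component along the slope is m₁g sin 29° = 14.3 × 9.8 × 0.4848 = 67.940 N and the normal force is N = m₁g cos 29° = 122.569 N.
Newton's second law for the box (down-slope positive): 67.940 − T = 14.3 a. For the hanging counterweight (upward positive): T − 6 × 9.8 = 6 a.
Adding the two equations eliminates T: 9.140 = 20.3 a, so a = 0.4502 m/s².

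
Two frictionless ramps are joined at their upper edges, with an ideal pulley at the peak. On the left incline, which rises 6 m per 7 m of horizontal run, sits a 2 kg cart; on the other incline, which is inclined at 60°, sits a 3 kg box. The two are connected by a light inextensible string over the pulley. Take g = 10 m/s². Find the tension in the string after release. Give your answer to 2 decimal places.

Resolve each weight along its own incline: the 2 kg mass has component 2 × 10 × sin 40.60° = 13.016 N down its slope, and the 3 kg mass has 3 × 10 × sin 60° = 25.981 N down its slope.
The 3 kg side's 25.981 N exceeds the other side's 13.016 N, so that mass slides down and the 2 kg mass slides up. Taking that direction as positive, Newton's second law for the whole system gives 25.981 − 13.016 = (2 + 3) a, so a = 12.965 / 5 = 2.5930 m/s².
For the 2 kg mass (up-slope positive): T − 13.016 = 2 × 2.5930, so T = 18.202 N.

18.20 N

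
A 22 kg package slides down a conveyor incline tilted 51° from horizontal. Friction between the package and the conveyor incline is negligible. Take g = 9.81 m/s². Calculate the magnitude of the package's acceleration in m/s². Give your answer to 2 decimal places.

Resolving the weight along the incline: the component pulling the package down the slope is mg sin 51° = 22 × 9.81 × 0.7771 = 167.714 N, and the normal force is N = mg cos 51° = 22 × 9.81 × 0.6293 = 135.816 N.
With no friction the net force along the incline is 167.714 N, so a = g sin 51° = 167.714 / 22 = 7.6234 m/s².

7.62 m/s²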